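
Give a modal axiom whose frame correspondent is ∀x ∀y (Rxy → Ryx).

A defining formula is r → □◇r (the B axiom).
Suppose r→□◇r is valid. Take Rxy and set V(r)={x}. Then r at x, so □◇r at x, so ◇r at y, so some z with Ryz has r; z=x, i.e. Ryx.

r → □◇r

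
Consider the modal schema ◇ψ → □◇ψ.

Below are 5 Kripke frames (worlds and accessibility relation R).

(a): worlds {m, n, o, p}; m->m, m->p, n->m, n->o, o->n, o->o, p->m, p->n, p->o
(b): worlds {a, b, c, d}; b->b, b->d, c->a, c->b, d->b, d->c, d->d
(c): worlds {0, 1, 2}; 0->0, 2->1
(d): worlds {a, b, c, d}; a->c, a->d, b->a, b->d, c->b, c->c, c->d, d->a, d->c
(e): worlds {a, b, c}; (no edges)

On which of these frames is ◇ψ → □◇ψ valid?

Frame correspondent (Sahlqvist): ∀x ∀y ∀z (Rxy ∧ Rxz → Ryz) — i.e. the Euclidean property.
(a): fails — Rmp and Rmp but not Rpp.
(b): fails — Rcb and Rca but not Rba.
(c): fails — R21 and R21 but not R11.
(d): fails — Rad and Rad but not Rdd.
(e): satisfies the condition.

(e)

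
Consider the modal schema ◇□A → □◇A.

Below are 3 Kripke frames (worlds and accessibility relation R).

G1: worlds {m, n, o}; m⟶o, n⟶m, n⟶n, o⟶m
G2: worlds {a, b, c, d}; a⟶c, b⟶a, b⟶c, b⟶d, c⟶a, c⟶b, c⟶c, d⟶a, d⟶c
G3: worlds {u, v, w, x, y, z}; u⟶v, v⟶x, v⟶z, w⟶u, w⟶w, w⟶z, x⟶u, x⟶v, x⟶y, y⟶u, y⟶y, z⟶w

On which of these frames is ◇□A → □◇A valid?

G2

Frame correspondent (Sahlqvist): ∀x ∀y ∀z (Rxy ∧ Rxz → ∃w (Ryw ∧ Rzw)) — i.e. convergence.
G1: fails — Rnn and Rnm but n and m have no common successor.
G2: holds.
G3: fails — Rvz and Rvx but z and x have no common successor.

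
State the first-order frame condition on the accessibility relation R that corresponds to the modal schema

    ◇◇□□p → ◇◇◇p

∀x ∀y (xR²y → ∃w (yR²w ∧ xR³w))

This is a Sahlqvist (Geach-type) schema ◇^2□^2p → □^0◇^3p.
First-order correspondent: ∀x ∀y (xR²y → ∃w (yR²w ∧ xR³w)).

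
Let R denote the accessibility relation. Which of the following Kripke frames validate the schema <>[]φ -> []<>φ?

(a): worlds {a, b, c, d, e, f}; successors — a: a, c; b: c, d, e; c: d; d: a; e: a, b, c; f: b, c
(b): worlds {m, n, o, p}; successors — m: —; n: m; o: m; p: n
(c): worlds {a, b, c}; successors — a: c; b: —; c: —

none

This is the axiom for convergence; its first-order frame correspondent is forall x forall y forall z (Rxy & Rxz -> exists w (Ryw & Rzw)).
(a): fails — Raa and Rac but a and c have no common successor.
(b): fails — Rnm and Rnm but m and m have no common successor.
(c): fails — Rac and Rac but c and c have no common successor.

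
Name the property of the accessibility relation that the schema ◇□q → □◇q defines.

Suppose ◇□q→□◇q is valid. Take Rxy, Rxz and set V(q)={w : Ryw}. Then □q at y so ◇□q at x, so □◇q at x, so ◇q at z, giving w with Rzw and Ryw.

convergence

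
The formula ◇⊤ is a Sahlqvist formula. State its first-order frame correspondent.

seriality: ∀x ∃y Rxy

◇⊤ holds at w iff w has a successor, so frame-validity of ◇⊤ is exactly seriality. Equivalently via □A → ◇A:
Suppose □A→◇A is valid. At any x set V(A)=W. Then □A at x, so ◇A at x, so x has a successor.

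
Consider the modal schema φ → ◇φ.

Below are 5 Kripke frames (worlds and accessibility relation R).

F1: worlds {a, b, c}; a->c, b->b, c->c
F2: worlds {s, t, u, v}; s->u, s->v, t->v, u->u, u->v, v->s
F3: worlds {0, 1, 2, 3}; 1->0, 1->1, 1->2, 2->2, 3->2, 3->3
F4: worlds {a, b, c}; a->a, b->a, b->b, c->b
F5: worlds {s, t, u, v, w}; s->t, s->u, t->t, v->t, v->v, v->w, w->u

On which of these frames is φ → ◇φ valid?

none

The schema corresponds to reflexivity: ∀x Rxx.
F1: fails — world a does not see itself.
F2: fails — world s does not see itself.
F3: fails — world 0 does not see itself.
F4: fails — world c does not see itself.
F5: fails — world s does not see itself.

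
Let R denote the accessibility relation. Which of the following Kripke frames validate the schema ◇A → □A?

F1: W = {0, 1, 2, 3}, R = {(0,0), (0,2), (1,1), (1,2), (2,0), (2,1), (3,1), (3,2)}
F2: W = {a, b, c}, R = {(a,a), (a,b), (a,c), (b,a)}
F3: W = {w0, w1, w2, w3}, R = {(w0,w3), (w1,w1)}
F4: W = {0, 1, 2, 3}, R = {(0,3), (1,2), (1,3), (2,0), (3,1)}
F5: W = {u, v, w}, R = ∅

F3, F5

This is the axiom for partial functionality; its first-order frame correspondent is ∀x ∀y ∀z (Rxy ∧ Rxz → y = z).
F1: fails — 0 sees both 0 and 2.
F2: fails — a sees both a and b.
F3: satisfies the condition.
F4: fails — 1 sees both 2 and 3.
F5: satisfies the condition.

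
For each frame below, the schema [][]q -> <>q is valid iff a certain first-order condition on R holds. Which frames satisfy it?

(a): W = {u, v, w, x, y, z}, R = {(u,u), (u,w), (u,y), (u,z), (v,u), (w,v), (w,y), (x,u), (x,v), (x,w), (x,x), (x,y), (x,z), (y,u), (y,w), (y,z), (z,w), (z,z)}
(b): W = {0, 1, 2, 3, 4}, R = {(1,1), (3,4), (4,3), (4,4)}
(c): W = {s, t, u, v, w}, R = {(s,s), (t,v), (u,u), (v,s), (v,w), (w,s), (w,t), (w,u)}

none

The schema corresponds to a generalized confluence (Geach) condition: forall x exists w (x R^2 w & xRw).
(a): fails — at w but no t with wR²t and wRt.
(b): fails — at 0 but no w with 0R²w and 0Rw.
(c): fails — at t but no w* with tR²w* and tRw*.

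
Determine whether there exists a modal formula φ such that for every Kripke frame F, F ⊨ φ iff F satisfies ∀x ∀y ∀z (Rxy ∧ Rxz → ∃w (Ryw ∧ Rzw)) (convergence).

Yes: it is convergence, defined by the .2 schema ◇□r → □◇r.

Yes, by ◇□r → □◇r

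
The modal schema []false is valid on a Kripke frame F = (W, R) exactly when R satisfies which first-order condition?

emptiness of R: forall x forall y ~Rxy

This schema is the Ver axiom.
Its frame correspondent is emptiness of R — forall x forall y ~Rxy.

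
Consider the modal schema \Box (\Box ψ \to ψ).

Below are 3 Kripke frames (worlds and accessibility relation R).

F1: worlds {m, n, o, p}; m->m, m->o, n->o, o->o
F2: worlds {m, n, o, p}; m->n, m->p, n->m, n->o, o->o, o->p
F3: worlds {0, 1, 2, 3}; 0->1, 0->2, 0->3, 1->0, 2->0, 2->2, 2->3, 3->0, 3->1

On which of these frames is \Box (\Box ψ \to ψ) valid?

This is the axiom for shift-reflexivity; its first-order frame correspondent is \forall x \forall y (Rxy \to Ryy).
F1: condition met.
F2: fails — Rop but not Rpp.
F3: fails — R10 but not R00.

F1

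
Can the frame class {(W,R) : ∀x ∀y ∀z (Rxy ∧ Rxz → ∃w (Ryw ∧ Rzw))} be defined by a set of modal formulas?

This is a Sahlqvist condition; the .2 axiom ◇□q → □◇q defines it.

Definable; ◇□q → □◇q defines it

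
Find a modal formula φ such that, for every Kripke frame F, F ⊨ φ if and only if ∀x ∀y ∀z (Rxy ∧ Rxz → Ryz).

A defining formula is ◇s → □◇s (the 5 axiom).
Suppose ◇s→□◇s is valid. Take Rxy, Rxz and set V(s)={y}. Then ◇s at x, so □◇s at x, so ◇s at z, so some w with Rzw has s; w=y, i.e. Rzy. By symmetry of the argument, Ryz.

◇s → □◇s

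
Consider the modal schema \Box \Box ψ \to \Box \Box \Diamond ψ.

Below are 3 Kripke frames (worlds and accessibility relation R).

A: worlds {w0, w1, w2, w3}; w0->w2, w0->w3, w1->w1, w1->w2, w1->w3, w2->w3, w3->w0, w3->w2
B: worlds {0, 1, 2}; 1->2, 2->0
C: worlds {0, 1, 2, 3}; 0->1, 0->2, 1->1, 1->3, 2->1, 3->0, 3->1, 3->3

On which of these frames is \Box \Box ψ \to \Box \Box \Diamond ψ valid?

C

This is the axiom for a generalized confluence (Geach) condition; its first-order frame correspondent is \forall x \forall z (x R^2 z \to \exists w (x R^2 w \wedge zRw)).
A: fails — w2R²w2 but no w with w2R²w and w2Rw.
B: fails — 1R²0 but no w with 1R²w and 0Rw.
C: holds.
Valid on: C.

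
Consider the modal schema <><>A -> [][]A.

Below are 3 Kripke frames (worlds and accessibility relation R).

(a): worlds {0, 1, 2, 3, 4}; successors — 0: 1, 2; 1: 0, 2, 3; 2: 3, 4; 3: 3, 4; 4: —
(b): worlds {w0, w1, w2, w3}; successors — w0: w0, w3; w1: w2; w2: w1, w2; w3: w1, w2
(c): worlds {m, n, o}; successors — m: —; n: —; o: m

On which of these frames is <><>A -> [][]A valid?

(c)

Frame correspondent (Sahlqvist): forall x forall y forall z ((x R^2 y & x R^2 z) -> exists w (y = w & z = w)) — i.e. a generalized confluence (Geach) condition.
(a): fails — 0R²0, 0R²2 but 0 ≠ 2.
(b): fails — w0R²w0, w0R²w1 but w0 ≠ w1.
(c): satisfies the condition.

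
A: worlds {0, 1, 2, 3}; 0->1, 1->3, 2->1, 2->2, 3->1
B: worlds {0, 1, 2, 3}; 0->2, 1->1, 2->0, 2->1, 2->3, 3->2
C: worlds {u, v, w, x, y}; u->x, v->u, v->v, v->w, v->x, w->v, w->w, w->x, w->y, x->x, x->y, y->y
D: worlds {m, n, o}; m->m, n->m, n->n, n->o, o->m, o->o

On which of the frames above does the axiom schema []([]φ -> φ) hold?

D

Frame correspondent (Sahlqvist): forall x forall y (Rxy -> Ryy) — i.e. shift-reflexivity.
A: fails — R31 but not R11.
B: fails — R32 but not R22.
C: fails — Rvu but not Ruu.
D: condition met.
Valid on: D.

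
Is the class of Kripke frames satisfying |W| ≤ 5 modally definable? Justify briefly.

Not definable by any modal formula

Modal frame validity is preserved under disjoint unions.
Any modal formula valid on each of 6 disjoint one-world frames is valid on their disjoint union (validity is preserved under disjoint unions). Each one-world frame has |W|=1≤5, but the union has |W|=6.
Hence having at most 5 worlds is not modally definable.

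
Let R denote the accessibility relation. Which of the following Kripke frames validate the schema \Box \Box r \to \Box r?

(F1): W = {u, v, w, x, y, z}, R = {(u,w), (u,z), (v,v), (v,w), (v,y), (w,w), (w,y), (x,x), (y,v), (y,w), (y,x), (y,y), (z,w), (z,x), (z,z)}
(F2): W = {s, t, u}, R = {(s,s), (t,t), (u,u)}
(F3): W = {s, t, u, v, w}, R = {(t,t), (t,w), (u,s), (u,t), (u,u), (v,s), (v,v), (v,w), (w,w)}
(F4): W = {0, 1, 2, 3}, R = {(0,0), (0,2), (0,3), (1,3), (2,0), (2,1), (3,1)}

(F1), (F2), (F3)

The schema corresponds to density: \forall x \forall y (Rxy \to \exists z (Rxz \wedge Rzy)).
(F1): satisfies the condition.
(F2): satisfies the condition.
(F3): satisfies the condition.
(F4): fails — R31 but no z with R3z and Rz1.
Valid on: (F1), (F2), (F3).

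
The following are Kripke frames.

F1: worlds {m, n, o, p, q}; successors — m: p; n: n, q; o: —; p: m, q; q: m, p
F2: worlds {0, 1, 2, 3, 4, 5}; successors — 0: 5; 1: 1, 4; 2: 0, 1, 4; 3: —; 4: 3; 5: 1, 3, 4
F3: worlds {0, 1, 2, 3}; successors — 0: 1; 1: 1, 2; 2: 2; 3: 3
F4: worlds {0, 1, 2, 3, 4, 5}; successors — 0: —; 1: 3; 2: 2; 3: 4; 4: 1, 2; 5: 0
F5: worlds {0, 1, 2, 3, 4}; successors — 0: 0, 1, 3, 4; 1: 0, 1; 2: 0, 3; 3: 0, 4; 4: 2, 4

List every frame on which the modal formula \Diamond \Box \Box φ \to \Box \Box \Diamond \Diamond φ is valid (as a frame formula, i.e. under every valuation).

F1, F3, F5

This is the axiom for a generalized confluence (Geach) condition; its first-order frame correspondent is \forall x \forall y \forall z ((xRy \wedge x R^2 z) \to \exists w (y R^2 w \wedge z R^2 w)).
F1: satisfies the condition.
F2: fails — 0R5, 0R²3 but no w with 5R²w and 3R²w.
F3: satisfies the condition.
F4: fails — 3R4, 3R²1 but no w with 4R²w and 1R²w.
F5: satisfies the condition.
Valid on: F1, F3, F5.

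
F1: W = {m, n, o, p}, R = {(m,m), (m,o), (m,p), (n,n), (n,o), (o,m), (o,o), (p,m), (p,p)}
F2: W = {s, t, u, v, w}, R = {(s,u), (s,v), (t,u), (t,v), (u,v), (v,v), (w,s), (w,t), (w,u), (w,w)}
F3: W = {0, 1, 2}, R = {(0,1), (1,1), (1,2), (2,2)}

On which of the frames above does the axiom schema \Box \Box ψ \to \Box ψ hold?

F1, F3

Frame correspondent (Sahlqvist): \forall x \forall y (Rxy \to \exists z (Rxz \wedge Rzy)) — i.e. density.
F1: condition met.
F2: fails — Rtu but no z with Rtz and Rzu.
F3: condition met.
Valid on: F1, F3.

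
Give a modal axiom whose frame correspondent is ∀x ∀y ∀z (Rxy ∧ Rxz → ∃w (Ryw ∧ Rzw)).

A defining formula is ◇□r → □◇r (the .2 axiom).
Suppose ◇□r→□◇r is valid. Take Rxy, Rxz and set V(r)={w : Ryw}. Then □r at y so ◇□r at x, so □◇r at x, so ◇r at z, giving w with Rzw and Ryw.

◇□r → □◇r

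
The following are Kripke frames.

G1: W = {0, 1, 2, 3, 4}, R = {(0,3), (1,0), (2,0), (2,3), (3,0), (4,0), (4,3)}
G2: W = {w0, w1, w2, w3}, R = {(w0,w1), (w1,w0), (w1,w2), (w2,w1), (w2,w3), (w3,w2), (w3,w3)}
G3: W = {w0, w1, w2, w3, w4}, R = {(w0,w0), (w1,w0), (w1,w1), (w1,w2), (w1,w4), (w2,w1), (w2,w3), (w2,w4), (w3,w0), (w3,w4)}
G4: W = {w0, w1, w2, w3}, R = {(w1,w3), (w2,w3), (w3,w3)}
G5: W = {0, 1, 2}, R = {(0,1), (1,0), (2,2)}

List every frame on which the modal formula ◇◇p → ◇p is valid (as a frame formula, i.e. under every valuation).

G4

This is the axiom for transitivity; its first-order frame correspondent is ∀x ∀y ∀z (Rxy ∧ Ryz → Rxz).
G1: fails — R10 and R03 but not R13.
G2: fails — Rw1w2 and Rw2w1 but not Rw1w1.
G3: fails — Rw1w2 and Rw2w3 but not Rw1w3.
G4: satisfies the condition.
G5: fails — R01 and R10 but not R00.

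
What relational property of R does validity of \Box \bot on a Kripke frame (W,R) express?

□⊥ is valid iff no world has any successor (otherwise □⊥ fails at any world with one).
Conversely, on a frame with emptiness of R the schema holds at every world under every valuation.
Frame condition: \forall x \forall y \neg Rxy.

emptiness of R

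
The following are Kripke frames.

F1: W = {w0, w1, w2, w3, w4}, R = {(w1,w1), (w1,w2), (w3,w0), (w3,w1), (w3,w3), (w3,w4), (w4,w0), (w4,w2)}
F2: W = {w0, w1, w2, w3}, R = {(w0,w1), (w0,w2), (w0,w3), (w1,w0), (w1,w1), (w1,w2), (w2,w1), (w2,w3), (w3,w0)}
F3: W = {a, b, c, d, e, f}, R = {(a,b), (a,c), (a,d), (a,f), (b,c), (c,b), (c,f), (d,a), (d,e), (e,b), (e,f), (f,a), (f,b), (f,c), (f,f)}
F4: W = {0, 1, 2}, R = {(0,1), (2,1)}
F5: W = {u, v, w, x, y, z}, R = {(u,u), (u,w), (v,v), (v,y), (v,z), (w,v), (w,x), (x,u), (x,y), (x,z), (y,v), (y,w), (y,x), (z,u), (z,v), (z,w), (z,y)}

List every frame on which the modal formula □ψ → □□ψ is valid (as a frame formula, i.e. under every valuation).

This is the axiom for transitivity; its first-order frame correspondent is ∀x ∀y ∀z (Rxy ∧ Ryz → Rxz).
F1: fails — Rw3w1 and Rw1w2 but not Rw3w2.
F2: fails — Rw1w0 and Rw0w3 but not Rw1w3.
F3: fails — Rbc and Rcf but not Rbf.
F4: holds.
F5: fails — Ryx and Rxu but not Ryu.

F4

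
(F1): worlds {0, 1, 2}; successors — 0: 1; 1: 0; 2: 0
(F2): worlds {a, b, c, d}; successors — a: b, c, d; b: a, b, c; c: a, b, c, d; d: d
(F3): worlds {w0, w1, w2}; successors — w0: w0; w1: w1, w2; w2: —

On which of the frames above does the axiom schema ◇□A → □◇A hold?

(F1)

This is the axiom for convergence; its first-order frame correspondent is ∀x ∀y ∀z (Rxy ∧ Rxz → ∃w (Ryw ∧ Rzw)).
(F1): ✓.
(F2): fails — Rab and Rad but b and d have no common successor.
(F3): fails — Rw1w2 and Rw1w2 but w2 and w2 have no common successor.
Valid on: (F1).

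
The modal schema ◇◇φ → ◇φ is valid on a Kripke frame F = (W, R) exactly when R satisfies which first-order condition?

transitivity: ∀x ∀y ∀z (Rxy ∧ Ryz → Rxz)

This is frame-equivalent to □φ → □□φ (substitute ¬φ for φ and contrapose).
Suppose □φ→□□φ is valid. Take Rxy, Ryz and set V(φ)={w : Rxw}. Then □φ at x, so □□φ at x, so □φ at y, so φ at z, i.e. Rxz.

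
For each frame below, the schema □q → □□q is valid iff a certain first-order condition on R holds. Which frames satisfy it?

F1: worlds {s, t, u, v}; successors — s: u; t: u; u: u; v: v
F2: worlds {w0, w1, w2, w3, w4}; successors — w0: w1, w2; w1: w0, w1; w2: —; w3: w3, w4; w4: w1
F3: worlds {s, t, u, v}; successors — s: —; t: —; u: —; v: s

The schema corresponds to transitivity: ∀x ∀y ∀z (Rxy ∧ Ryz → Rxz).
F1: ✓.
F2: fails — Rw1w0 and Rw0w2 but not Rw1w2.
F3: ✓.

F1, F3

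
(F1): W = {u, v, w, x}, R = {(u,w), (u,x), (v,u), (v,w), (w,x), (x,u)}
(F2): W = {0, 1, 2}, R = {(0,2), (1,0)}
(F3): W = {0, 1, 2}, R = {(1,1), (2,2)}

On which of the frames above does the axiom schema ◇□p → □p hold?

(F3)

Frame correspondent (Sahlqvist): ∀x ∀y ∀z (Rxy ∧ Rxz → Ryz) — i.e. the Euclidean property.
(F1): fails — Ruw and Ruw but not Rww.
(F2): fails — R02 and R02 but not R22.
(F3): ✓.
Valid on: (F3).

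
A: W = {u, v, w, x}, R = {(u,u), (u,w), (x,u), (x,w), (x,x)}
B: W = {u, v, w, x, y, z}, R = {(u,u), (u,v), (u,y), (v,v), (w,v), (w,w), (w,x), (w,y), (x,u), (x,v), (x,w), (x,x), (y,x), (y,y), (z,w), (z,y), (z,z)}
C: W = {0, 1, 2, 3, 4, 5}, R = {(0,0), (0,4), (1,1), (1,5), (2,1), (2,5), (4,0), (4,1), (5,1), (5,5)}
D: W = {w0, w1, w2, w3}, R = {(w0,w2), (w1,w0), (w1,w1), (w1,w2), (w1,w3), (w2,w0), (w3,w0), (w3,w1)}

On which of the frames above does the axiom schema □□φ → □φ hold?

A, B, C

The schema corresponds to density: ∀x ∀y (Rxy → ∃z (Rxz ∧ Rzy)).
A: condition met.
B: condition met.
C: condition met.
D: fails — Rw0w2 but no z with Rw0z and Rzw2.
Valid on: A, B, C.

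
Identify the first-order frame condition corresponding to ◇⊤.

◇⊤ holds at w iff w has a successor, so frame-validity of ◇⊤ is exactly seriality. Equivalently via □r → ◇r:
Suppose □r→◇r is valid. At any x set V(r)=W. Then □r at x, so ◇r at x, so x has a successor.

seriality: ∀x ∃y Rxy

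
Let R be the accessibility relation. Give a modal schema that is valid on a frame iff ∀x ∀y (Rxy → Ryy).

A defining formula is □(□ψ → ψ) (the T□ axiom).
Suppose □(□ψ→ψ) is valid. Take Rxy and set V(ψ)={w : Ryw}. Then at y, □ψ holds; since □(□ψ→ψ) at x, □ψ→ψ at y, so ψ at y, i.e. Ryy.

□(□ψ → ψ)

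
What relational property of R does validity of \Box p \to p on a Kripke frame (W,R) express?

Suppose □p→p is valid. At any x set V(p)={w : Rxw}. Then □p holds at x, so p holds at x, i.e. Rxx.

reflexivity: \forall x Rxx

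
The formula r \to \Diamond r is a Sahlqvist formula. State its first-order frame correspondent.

Replacing r by ¬r and contraposing gives the equivalent schema □r → r.
Suppose □r→r is valid. At any x set V(r)={w : Rxw}. Then □r holds at x, so r holds at x, i.e. Rxx.

reflexivity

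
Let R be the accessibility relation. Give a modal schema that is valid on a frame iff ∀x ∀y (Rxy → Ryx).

The condition is symmetry. The B schema s → □◇s defines it.
Suppose s→□◇s is valid. Take Rxy and set V(s)={x}. Then s at x, so □◇s at x, so ◇s at y, so some z with Ryz has s; z=x, i.e. Ryx.

s → □◇s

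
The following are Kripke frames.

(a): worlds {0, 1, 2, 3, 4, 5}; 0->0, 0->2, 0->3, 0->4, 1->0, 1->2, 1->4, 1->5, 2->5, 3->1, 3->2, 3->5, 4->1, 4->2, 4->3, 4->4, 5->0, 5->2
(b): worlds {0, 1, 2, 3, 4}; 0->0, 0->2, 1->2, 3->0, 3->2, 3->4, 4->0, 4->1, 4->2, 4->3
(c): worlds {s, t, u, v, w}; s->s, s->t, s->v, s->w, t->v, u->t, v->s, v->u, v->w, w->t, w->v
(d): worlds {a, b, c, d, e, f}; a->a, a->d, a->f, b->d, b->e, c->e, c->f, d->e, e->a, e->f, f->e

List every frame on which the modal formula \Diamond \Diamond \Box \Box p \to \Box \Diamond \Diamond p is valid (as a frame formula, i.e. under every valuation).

This is the axiom for a generalized confluence (Geach) condition; its first-order frame correspondent is \forall x \forall y \forall z ((x R^2 y \wedge xRz) \to \exists w (y R^2 w \wedge z R^2 w)).
(a): condition met.
(b): fails — 0R²0, 0R2 but no w with 0R²w and 2R²w.
(c): fails — sR²u, sRt but no w* with uR²w* and tR²w*.
(d): condition met.
Valid on: (a), (d).

(a), (d)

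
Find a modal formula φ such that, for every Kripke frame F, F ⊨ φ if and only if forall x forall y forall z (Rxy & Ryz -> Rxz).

□r → □□r

A defining formula is □r → □□r (the 4 axiom).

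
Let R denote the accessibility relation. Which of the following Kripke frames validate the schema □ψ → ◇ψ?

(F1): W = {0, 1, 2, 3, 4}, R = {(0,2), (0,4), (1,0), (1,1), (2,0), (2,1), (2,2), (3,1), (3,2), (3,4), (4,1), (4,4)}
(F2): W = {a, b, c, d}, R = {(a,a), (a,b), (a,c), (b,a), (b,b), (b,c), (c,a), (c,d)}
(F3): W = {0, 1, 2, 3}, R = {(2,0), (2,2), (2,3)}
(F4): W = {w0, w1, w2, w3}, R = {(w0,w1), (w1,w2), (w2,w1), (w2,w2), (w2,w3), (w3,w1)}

(F1), (F4)

Frame correspondent (Sahlqvist): ∀x ∃y Rxy — i.e. seriality.
(F1): holds.
(F2): fails — world d has no successor.
(F3): fails — world 0 has no successor.
(F4): holds.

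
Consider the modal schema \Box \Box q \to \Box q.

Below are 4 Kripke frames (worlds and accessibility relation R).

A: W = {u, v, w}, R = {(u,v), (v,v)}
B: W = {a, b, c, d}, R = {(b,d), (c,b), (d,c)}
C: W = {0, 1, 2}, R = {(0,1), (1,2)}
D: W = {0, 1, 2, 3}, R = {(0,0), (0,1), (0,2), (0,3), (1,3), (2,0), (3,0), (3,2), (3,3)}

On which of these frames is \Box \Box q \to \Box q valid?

A, D

This is the axiom for density; its first-order frame correspondent is \forall x \forall y (Rxy \to \exists z (Rxz \wedge Rzy)).
A: ✓.
B: fails — Rcb but no z with Rcz and Rzb.
C: fails — R12 but no z with R1z and Rz2.
D: ✓.
Valid on: A, D.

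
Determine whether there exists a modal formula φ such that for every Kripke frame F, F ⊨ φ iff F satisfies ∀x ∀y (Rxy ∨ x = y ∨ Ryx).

Not definable by any modal formula

If a class were modally definable it would be closed under disjoint unions (Goldblatt–Thomason).
Take 4 disjoint single-world reflexive frames: each is trivially connected, but their disjoint union has 4 worlds with no edge between distinct components, so it is not connected.
So the class is not modally definable.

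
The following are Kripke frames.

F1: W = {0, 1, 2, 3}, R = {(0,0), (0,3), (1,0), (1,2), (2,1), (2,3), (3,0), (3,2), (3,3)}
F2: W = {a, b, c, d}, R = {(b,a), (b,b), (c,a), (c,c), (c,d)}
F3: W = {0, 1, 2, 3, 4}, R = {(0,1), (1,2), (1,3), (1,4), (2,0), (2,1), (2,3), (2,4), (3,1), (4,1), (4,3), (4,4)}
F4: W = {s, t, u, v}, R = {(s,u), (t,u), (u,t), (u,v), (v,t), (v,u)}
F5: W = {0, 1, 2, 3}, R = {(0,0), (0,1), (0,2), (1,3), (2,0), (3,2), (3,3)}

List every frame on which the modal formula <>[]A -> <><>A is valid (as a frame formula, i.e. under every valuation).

Frame correspondent (Sahlqvist): forall x forall y (xRy -> exists w (yRw & x R^2 w)) — i.e. a generalized confluence (Geach) condition.
F1: ✓.
F2: fails — bRa but no w with aRw and bR²w.
F3: ✓.
F4: ✓.
F5: ✓.
Valid on: F1, F3, F4, F5.

F1, F3, F4, F5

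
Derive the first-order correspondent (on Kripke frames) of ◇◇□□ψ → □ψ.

∀x ∀y ∀z ((xR²y ∧ xRz) → ∃w (yR²w ∧ z = w))

This is a Sahlqvist (Geach-type) schema ◇^2□^2ψ → □^1◇^0ψ.
Minimal-valuation argument: fix x; take any y with xR^2y and any z with xR^1z. Set V(ψ) to the set of worlds R-reachable from y in exactly 2 steps. Then □^2ψ holds at y, so the antecedent holds at x; validity forces ◇^0ψ at z, giving a w with zR^0w and yR^2w.
First-order correspondent: ∀x ∀y ∀z ((xR²y ∧ xRz) → ∃w (yR²w ∧ z = w)).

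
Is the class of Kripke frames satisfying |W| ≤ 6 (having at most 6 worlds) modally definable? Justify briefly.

Not definable by any modal formula

If a class were modally definable it would be closed under disjoint unions (Goldblatt–Thomason).
Any modal formula valid on each of 7 disjoint one-world frames is valid on their disjoint union (validity is preserved under disjoint unions). Each one-world frame has |W|=1≤6, but the union has |W|=7.
So no modal formula (or set of formulas) defines exactly the |W|≤6 frames.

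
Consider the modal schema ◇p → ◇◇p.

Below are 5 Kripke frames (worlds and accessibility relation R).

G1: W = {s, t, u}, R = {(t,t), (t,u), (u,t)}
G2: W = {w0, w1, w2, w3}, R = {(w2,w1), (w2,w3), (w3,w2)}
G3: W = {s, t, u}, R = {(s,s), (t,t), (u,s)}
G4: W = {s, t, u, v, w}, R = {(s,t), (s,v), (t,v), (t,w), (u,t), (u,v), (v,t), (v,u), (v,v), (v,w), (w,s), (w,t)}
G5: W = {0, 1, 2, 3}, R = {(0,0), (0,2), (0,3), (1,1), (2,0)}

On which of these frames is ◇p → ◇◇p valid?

This is the axiom for a generalized confluence (Geach) condition; its first-order frame correspondent is ∀x ∀y (xRy → ∃w (y = w ∧ xR²w)).
G1: holds.
G2: fails — w2Rw1 but no w with w1=w and w2R²w.
G3: holds.
G4: fails — wRs but no w* with s=w* and wR²w*.
G5: holds.
Valid on: G1, G3, G5.

G1, G3, G5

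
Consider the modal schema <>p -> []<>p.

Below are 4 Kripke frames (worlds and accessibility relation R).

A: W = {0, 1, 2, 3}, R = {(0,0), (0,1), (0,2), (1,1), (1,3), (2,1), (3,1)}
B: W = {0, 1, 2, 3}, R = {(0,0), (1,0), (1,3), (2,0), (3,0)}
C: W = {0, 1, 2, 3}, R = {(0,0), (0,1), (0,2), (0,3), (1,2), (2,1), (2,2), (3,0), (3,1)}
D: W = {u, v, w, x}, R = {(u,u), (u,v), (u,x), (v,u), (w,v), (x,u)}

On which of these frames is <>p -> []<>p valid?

none

The schema corresponds to the Euclidean property: forall x forall y forall z (Rxy & Rxz -> Ryz).
A: fails — R02 and R00 but not R20.
B: fails — R10 and R13 but not R03.
C: fails — R02 and R00 but not R20.
D: fails — Ruv and Ruv but not Rvv.
Valid on no frame.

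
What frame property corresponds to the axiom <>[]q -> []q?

This is a form of the 5 axiom.
It corresponds to the Euclidean property: forall x forall y forall z (Rxy & Rxz -> Ryz).

The Euclidean property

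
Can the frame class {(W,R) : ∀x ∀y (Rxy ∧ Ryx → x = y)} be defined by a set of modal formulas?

Not definable by any modal formula

Any modally definable frame class is closed under surjective bounded morphisms.
The 6-cycle (worlds s,t,u,v,w,x with s→t→u→v→w→x→s) is antisymmetric. Sending even-indexed worlds to a and odd-indexed worlds to b is a surjective bounded morphism onto the two-world frame with a↔b, which is not antisymmetric.
So no modal formula (or set of formulas) defines exactly the antisymmetric frames.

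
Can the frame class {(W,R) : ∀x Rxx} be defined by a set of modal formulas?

Yes: it is reflexivity, defined by the T schema □p → p.
Suppose □p→p is valid. At any x set V(p)={w : Rxw}. Then □p holds at x, so p holds at x, i.e. Rxx.

Definable; □p → p defines it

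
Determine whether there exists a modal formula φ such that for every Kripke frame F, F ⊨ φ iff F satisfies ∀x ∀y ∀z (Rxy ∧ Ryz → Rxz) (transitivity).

Yes: it is transitivity, defined by the 4 schema □p → □□p.

Definable; □p → □□p defines it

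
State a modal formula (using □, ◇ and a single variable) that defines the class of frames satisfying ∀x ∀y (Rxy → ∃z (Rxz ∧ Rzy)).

A defining formula is □□r → □r (the C4 axiom).
Suppose □□r→□r is valid. Take Rxy and set V(r)={w : xR²w}. Then □□r at x, so □r at x, so r at y, i.e. ∃z(Rxz∧Rzy).

□□r → □r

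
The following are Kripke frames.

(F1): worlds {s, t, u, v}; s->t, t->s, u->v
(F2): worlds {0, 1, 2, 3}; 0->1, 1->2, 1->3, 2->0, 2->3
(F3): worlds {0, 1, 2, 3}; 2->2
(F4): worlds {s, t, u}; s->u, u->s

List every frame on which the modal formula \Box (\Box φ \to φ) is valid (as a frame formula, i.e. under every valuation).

Frame correspondent (Sahlqvist): \forall x \forall y (Rxy \to Ryy) — i.e. shift-reflexivity.
(F1): fails — Ruv but not Rvv.
(F2): fails — R12 but not R22.
(F3): condition met.
(F4): fails — Rsu but not Ruu.

(F3)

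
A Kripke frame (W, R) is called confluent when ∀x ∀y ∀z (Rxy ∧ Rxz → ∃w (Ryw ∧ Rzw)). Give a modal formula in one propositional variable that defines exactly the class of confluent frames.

A defining formula is ◇□s → □◇s (the .2 axiom).

◇□s → □◇s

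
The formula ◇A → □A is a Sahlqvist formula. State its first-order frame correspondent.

Suppose ◇A→□A is valid. Take Rxy, Rxz and set V(A)={y}. Then ◇A at x, so □A at x, so A at z, i.e. z=y.

Partial functionality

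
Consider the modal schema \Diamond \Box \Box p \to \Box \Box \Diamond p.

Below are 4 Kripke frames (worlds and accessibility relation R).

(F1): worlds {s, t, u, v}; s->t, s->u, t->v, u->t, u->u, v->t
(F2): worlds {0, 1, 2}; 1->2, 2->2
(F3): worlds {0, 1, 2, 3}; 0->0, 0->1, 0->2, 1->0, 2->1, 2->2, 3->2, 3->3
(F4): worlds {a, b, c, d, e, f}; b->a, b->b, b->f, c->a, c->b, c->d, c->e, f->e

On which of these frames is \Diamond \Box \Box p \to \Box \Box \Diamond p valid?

(F2)

The schema corresponds to a generalized confluence (Geach) condition: \forall x \forall y \forall z ((xRy \wedge x R^2 z) \to \exists w (y R^2 w \wedge zRw)).
(F1): fails — sRt, sR²t but no w with tR²w and tRw.
(F2): condition met.
(F3): fails — 3R3, 3R²1 but no w with 3R²w and 1Rw.
(F4): fails — bRa, bR²a but no w with aR²w and aRw.
Valid on: (F2).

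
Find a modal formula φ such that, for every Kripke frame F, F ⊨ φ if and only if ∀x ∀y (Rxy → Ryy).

□(□ψ → ψ)

A defining formula is □(□ψ → ψ) (the T□ axiom).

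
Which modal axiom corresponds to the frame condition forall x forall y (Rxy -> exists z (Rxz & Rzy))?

□□s → □s

A defining formula is □□s → □s (the C4 axiom).
Suppose □□s→□s is valid. Take Rxy and set V(s)={w : xR²w}. Then □□s at x, so □s at x, so s at y, i.e. ∃z(Rxz∧Rzy).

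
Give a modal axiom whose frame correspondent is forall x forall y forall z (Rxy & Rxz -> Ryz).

The condition is the Euclidean property. The 5 schema ◇ψ → □◇ψ defines it.
Suppose ◇ψ→□◇ψ is valid. Take Rxy, Rxz and set V(ψ)={y}. Then ◇ψ at x, so □◇ψ at x, so ◇ψ at z, so some w with Rzw has ψ; w=y, i.e. Rzy. By symmetry of the argument, Ryz.

◇ψ → □◇ψ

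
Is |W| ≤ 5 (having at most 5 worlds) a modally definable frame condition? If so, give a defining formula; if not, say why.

No — not modally definable

Any modally definable frame class is closed under disjoint unions.
Any modal formula valid on each of 6 disjoint one-world frames is valid on their disjoint union (validity is preserved under disjoint unions). Each one-world frame has |W|=1≤5, but the union has |W|=6.
Hence having at most 5 worlds is not modally definable.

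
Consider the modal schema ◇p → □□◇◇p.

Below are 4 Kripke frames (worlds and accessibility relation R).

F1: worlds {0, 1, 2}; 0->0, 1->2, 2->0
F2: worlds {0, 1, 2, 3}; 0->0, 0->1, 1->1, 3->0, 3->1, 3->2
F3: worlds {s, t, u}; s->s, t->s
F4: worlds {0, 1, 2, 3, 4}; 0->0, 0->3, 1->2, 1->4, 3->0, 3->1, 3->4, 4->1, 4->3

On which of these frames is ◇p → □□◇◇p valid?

Frame correspondent (Sahlqvist): ∀x ∀y ∀z ((xRy ∧ xR²z) → ∃w (y = w ∧ zR²w)) — i.e. a generalized confluence (Geach) condition.
F1: fails — 1R2, 1R²0 but no w with 2=w and 0R²w.
F2: fails — 0R0, 0R²1 but no w with 0=w and 1R²w.
F3: satisfies the condition.
F4: fails — 0R0, 0R²1 but no w with 0=w and 1R²w.
Valid on: F3.

F3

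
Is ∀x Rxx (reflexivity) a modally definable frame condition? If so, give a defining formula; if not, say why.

Yes, by □p → p

This is a Sahlqvist condition; the T axiom □p → p defines it.
Suppose □p→p is valid. At any x set V(p)={w : Rxw}. Then □p holds at x, so p holds at x, i.e. Rxx.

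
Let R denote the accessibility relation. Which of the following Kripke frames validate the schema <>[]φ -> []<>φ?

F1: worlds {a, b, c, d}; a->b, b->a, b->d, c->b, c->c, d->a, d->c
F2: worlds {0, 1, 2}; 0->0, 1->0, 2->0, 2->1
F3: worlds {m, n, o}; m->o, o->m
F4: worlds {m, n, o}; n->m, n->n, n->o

This is the axiom for convergence; its first-order frame correspondent is forall x forall y forall z (Rxy & Rxz -> exists w (Ryw & Rzw)).
F1: fails — Rba and Rbd but a and d have no common successor.
F2: condition met.
F3: condition met.
F4: fails — Rnn and Rnm but n and m have no common successor.

F2, F3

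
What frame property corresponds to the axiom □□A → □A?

This is the C4 axiom.
It corresponds to density: ∀x ∀y (Rxy → ∃z (Rxz ∧ Rzy)).

density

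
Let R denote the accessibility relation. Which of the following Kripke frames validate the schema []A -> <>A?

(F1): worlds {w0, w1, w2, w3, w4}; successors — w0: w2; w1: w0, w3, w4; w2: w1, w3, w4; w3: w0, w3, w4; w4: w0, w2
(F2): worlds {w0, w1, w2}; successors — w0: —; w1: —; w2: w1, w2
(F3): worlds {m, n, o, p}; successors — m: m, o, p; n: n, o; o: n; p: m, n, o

(F1), (F3)

This is the axiom for seriality; its first-order frame correspondent is forall x exists y Rxy.
(F1): holds.
(F2): fails — world w0 has no successor.
(F3): holds.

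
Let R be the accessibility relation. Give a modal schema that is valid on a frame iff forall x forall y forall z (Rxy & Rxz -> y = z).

◇s → □s

A defining formula is ◇s → □s (the CD axiom).
Suppose ◇s→□s is valid. Take Rxy, Rxz and set V(s)={y}. Then ◇s at x, so □s at x, so s at z, i.e. z=y.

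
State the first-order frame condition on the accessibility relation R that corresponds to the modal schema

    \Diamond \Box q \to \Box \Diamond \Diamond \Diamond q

This is a Sahlqvist (Geach-type) schema ◇^1□^1q → □^1◇^3q.
First-order correspondent: \forall x \forall y \forall z ((xRy \wedge xRz) \to \exists w (yRw \wedge z R^3 w)).

\forall x \forall y \forall z ((xRy \wedge xRz) \to \exists w (yRw \wedge z R^3 w))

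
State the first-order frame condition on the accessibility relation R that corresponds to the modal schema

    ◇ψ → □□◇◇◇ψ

This is a Sahlqvist (Geach-type) schema ◇^1□^0ψ → □^2◇^3ψ.
First-order correspondent: ∀x ∀y ∀z ((xRy ∧ xR²z) → ∃w (y = w ∧ zR³w)).

∀x ∀y ∀z ((xRy ∧ xR²z) → ∃w (y = w ∧ zR³w))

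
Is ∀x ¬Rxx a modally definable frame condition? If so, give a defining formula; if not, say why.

Modal frame validity is preserved under surjective bounded morphisms.
The 2-cycle (worlds w0,w1 with w0→w1→w0) is irreflexive, and the map sending every world to a single reflexive point • is a surjective bounded morphism (forth: every edge maps to (•,•); back: every world has a successor). So any modal formula valid on the 2-cycle is also valid on the reflexive point, which is not irreflexive.
Hence irreflexivity is not modally definable.

Not modally definable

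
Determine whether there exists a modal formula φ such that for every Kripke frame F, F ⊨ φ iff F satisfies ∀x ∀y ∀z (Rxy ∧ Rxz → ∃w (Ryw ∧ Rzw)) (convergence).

Yes — defined by ◇□r → □◇r

Yes: it is convergence, defined by the .2 schema ◇□r → □◇r.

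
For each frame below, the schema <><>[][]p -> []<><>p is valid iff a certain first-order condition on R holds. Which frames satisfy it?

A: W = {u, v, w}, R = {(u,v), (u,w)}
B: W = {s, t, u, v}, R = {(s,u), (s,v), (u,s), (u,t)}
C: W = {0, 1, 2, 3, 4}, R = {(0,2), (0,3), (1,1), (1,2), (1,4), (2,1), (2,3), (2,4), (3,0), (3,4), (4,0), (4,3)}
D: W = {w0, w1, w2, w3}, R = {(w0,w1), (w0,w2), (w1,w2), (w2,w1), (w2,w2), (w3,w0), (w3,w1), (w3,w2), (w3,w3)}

A, C, D

This is the axiom for a generalized confluence (Geach) condition; its first-order frame correspondent is forall x forall y forall z ((x R^2 y & xRz) -> exists w (y R^2 w & z R^2 w)).
A: holds.
B: fails — sR²s, sRu but no w with sR²w and uR²w.
C: holds.
D: holds.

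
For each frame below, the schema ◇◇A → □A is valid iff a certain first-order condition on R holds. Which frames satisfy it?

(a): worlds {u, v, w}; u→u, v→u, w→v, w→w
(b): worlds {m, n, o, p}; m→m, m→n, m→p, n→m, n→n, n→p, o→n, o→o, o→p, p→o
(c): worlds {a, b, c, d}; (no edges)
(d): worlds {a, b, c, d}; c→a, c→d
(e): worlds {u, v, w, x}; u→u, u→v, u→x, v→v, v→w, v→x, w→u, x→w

This is the axiom for a generalized confluence (Geach) condition; its first-order frame correspondent is ∀x ∀y ∀z ((xR²y ∧ xRz) → ∃w (y = w ∧ z = w)).
(a): fails — wR²u, wRv but u ≠ v.
(b): fails — mR²m, mRn but m ≠ n.
(c): condition met.
(d): condition met.
(e): fails — uR²u, uRv but u ≠ v.
Valid on: (c), (d).

(c), (d)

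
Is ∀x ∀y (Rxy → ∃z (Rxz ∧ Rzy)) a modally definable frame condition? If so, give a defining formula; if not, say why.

Yes — defined by □□q → □q

Yes: it is density, defined by the C4 schema □□q → □q.
Suppose □□q→□q is valid. Take Rxy and set V(q)={w : xR²w}. Then □□q at x, so □q at x, so q at y, i.e. ∃z(Rxz∧Rzy).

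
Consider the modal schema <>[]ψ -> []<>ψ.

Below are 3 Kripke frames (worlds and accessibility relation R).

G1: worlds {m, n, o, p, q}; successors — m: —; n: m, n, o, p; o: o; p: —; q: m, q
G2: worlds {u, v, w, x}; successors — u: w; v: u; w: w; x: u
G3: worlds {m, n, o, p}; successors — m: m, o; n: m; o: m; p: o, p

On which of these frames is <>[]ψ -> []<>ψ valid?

The schema corresponds to convergence: forall x forall y forall z (Rxy & Rxz -> exists w (Ryw & Rzw)).
G1: fails — Rnn and Rnm but n and m have no common successor.
G2: ✓.
G3: fails — Rpo and Rpp but o and p have no common successor.

G2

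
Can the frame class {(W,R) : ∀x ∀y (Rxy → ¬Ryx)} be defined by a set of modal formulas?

If a class were modally definable it would be closed under surjective bounded morphisms (Goldblatt–Thomason).
The 3-cycle (worlds 0,1,2 with 0→1→2→0) is asymmetric. Mapping every world to a single reflexive point • is a surjective bounded morphism, and the reflexive point is not asymmetric (R•• but asymmetry requires ¬R••).
So no modal formula (or set of formulas) defines exactly the asymmetric frames.

Not modally definable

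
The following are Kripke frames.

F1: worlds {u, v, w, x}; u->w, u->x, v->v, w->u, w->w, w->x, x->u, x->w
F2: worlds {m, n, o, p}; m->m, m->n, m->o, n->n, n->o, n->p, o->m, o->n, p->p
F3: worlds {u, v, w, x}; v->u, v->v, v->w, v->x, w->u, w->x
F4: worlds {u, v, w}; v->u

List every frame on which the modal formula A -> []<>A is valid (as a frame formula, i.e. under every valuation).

F1

This is the axiom for symmetry; its first-order frame correspondent is forall x forall y (Rxy -> Ryx).
F1: condition met.
F2: fails — Rnp but not Rpn.
F3: fails — Rwu but not Ruw.
F4: fails — Rvu but not Ruv.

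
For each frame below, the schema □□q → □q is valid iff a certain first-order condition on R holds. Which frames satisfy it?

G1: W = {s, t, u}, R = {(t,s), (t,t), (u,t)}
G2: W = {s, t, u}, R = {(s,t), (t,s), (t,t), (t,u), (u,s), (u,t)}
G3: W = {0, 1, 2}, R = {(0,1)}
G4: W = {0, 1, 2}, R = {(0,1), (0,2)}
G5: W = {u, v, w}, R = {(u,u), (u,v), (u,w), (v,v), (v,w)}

G1, G2, G5

This is the axiom for density; its first-order frame correspondent is ∀x ∀y (Rxy → ∃z (Rxz ∧ Rzy)).
G1: satisfies the condition.
G2: satisfies the condition.
G3: fails — R01 but no z with R0z and Rz1.
G4: fails — R01 but no z with R0z and Rz1.
G5: satisfies the condition.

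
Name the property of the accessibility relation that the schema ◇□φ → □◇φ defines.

Convergence

This schema is the .2 axiom.
It corresponds to convergence: ∀x ∀y ∀z (Rxy ∧ Rxz → ∃w (Ryw ∧ Rzw)).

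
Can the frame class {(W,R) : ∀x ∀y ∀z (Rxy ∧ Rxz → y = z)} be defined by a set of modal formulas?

Yes, by ◇q → □q

The condition is partial functionality. A defining modal formula is ◇q → □q.
Suppose ◇q→□q is valid. Take Rxy, Rxz and set V(q)={y}. Then ◇q at x, so □q at x, so q at z, i.e. z=y.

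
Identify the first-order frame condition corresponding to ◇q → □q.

Suppose ◇q→□q is valid. Take Rxy, Rxz and set V(q)={y}. Then ◇q at x, so □q at x, so q at z, i.e. z=y.
Conversely, any frame satisfying ∀x ∀y ∀z (Rxy ∧ Rxz → y = z) validates the schema.
So the correspondent is partial functionality.

Partial functionality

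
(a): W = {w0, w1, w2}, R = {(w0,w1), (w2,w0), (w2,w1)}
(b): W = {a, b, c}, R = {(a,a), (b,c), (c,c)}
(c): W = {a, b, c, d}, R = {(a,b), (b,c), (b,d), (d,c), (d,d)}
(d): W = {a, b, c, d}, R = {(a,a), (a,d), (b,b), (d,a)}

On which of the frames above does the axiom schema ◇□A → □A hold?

(b)

This is the axiom for the Euclidean property; its first-order frame correspondent is ∀x ∀y ∀z (Rxy ∧ Rxz → Ryz).
(a): fails — Rw0w1 and Rw0w1 but not Rw1w1.
(b): ✓.
(c): fails — Rab and Rab but not Rbb.
(d): fails — Rad and Rad but not Rdd.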